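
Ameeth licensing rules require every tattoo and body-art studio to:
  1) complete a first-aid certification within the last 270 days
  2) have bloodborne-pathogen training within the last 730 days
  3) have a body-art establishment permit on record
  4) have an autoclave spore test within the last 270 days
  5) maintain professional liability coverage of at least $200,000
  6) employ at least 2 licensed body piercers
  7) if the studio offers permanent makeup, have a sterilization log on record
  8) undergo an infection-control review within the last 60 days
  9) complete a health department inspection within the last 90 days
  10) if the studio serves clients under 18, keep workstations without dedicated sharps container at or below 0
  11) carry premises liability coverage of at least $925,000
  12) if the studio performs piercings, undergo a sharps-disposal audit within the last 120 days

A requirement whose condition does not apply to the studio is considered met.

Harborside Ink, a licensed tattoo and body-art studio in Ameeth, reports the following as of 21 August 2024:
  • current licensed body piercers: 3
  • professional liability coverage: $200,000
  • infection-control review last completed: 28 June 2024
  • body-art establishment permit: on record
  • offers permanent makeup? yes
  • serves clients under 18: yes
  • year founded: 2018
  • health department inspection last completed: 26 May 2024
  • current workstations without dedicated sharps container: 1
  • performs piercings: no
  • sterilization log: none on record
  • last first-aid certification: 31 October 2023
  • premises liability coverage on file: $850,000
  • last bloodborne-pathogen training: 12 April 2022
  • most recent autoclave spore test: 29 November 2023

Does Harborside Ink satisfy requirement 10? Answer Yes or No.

No

10. condition 'serves clients under 18' holds; workstations without dedicated sharps container 1 > 0 → not met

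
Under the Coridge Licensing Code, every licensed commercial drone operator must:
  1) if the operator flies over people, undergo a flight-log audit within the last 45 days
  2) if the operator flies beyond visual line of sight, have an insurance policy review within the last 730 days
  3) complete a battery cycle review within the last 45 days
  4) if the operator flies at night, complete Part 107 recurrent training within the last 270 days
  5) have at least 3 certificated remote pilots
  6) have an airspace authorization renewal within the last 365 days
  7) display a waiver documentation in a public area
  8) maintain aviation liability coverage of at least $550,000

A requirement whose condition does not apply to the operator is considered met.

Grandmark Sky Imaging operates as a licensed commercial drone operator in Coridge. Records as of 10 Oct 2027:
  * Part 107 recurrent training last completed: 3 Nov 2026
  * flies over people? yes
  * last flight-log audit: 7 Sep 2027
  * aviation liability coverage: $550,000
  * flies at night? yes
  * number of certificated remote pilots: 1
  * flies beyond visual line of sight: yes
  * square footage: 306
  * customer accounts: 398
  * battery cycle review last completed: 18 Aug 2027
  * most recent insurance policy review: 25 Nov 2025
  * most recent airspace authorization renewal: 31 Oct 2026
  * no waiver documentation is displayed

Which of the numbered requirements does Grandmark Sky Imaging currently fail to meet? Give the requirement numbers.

3, 4, 5, 7

1. condition 'flies over people' holds; flight-log audit 33 days ago vs limit 45 → met
2. condition 'flies beyond visual line of sight' holds; insurance policy review 684 days ago vs limit 730 → met
3. battery cycle review 53 days ago vs limit 45 → not met
4. condition 'flies at night' holds; Part 107 recurrent training 341 days ago vs limit 270 → not met
5. certificated remote pilots 1 < 3 → not met
6. airspace authorization renewal 344 days ago vs limit 365 → met
7. waiver documentation absent → not met
8. aviation liability coverage $550,000 ≥ $550,000 → met
Not met: 3, 4, 5, 7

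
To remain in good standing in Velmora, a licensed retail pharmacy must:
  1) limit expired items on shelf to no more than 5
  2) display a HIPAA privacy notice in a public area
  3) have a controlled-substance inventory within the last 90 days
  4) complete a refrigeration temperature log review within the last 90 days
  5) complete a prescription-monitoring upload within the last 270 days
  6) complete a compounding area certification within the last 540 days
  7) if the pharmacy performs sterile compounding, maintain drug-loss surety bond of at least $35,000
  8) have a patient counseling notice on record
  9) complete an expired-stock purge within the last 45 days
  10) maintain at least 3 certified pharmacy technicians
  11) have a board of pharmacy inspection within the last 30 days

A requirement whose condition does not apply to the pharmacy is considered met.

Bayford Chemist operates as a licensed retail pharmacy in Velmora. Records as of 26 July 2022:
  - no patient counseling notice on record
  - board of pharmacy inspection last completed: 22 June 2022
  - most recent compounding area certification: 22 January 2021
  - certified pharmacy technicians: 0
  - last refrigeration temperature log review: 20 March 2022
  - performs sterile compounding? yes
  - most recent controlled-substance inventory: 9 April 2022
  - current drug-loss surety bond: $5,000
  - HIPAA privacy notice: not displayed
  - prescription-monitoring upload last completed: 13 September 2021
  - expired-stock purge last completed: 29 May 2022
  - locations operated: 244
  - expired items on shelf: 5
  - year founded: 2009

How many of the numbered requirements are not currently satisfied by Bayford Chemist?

10

1. expired items on shelf 5 ≤ 5 → met
2. HIPAA privacy notice absent → not met
3. controlled-substance inventory 108 days ago vs limit 90 → not met
4. refrigeration temperature log review 128 days ago vs limit 90 → not met
5. prescription-monitoring upload 316 days ago vs limit 270 → not met
6. compounding area certification 550 days ago vs limit 540 → not met
7. condition 'performs sterile compounding' holds; drug-loss surety bond $5,000 < $35,000 → not met
8. patient counseling notice absent → not met
9. expired-stock purge 58 days ago vs limit 45 → not met
10. certified pharmacy technicians 0 < 3 → not met
11. board of pharmacy inspection 34 days ago vs limit 30 → not met
Not met: 10 of 11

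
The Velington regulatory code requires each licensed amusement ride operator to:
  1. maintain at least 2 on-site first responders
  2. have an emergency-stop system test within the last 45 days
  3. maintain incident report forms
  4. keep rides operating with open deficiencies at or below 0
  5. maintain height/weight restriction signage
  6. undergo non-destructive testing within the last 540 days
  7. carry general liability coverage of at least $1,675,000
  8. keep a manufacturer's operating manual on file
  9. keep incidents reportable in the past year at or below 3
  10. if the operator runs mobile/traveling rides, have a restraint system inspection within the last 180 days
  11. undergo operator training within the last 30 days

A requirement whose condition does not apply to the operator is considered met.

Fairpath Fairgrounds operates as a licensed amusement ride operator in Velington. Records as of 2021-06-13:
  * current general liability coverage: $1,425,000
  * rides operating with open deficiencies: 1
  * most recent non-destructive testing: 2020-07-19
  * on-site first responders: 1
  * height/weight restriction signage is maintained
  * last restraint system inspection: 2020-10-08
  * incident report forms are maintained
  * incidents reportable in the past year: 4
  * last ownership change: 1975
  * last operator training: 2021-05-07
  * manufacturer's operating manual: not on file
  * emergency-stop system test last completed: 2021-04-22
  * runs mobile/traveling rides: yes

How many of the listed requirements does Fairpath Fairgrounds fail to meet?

1. on-site first responders 1 < 2 → not met
2. emergency-stop system test 52 days ago vs limit 45 → not met
3. incident report forms present → met
4. rides operating with open deficiencies 1 > 0 → not met
5. height/weight restriction signage present → met
6. non-destructive testing 329 days ago vs limit 540 → met
7. general liability coverage $1,425,000 < $1,675,000 → not met
8. manufacturer's operating manual absent → not met
9. incidents reportable in the past year 4 > 3 → not met
10. condition 'runs mobile/traveling rides' holds; restraint system inspection 248 days ago vs limit 180 → not met
11. operator training 37 days ago vs limit 30 → not met
Not met: 8 of 11

8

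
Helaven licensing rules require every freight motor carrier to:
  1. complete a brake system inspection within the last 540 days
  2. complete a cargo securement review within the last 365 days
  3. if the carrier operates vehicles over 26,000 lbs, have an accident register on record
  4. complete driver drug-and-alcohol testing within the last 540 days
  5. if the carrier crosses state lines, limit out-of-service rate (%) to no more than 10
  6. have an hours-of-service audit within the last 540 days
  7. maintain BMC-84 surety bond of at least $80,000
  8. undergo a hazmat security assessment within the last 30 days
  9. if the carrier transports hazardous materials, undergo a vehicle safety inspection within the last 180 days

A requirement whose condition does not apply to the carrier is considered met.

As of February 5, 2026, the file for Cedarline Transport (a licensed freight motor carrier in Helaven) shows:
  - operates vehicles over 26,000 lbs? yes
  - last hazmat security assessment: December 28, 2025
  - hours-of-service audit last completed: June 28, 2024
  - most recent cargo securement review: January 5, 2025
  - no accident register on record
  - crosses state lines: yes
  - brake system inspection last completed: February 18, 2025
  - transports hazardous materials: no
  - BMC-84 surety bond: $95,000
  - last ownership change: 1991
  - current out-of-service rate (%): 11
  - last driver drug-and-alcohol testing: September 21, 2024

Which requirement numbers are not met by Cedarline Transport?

1. brake system inspection 352 days ago vs limit 540 → met
2. cargo securement review 396 days ago vs limit 365 → not met
3. condition 'operates vehicles over 26,000 lbs' holds; accident register absent → not met
4. driver drug-and-alcohol testing 502 days ago vs limit 540 → met
5. condition 'crosses state lines' holds; out-of-service rate (%) 11 > 10 → not met
6. hours-of-service audit 587 days ago vs limit 540 → not met
7. BMC-84 surety bond $95,000 ≥ $80,000 → met
8. hazmat security assessment 39 days ago vs limit 30 → not met
9. condition 'transports hazardous materials' does not hold → requirement n/a → met
Not met: 2, 3, 5, 6, 8

2, 3, 5, 6, 8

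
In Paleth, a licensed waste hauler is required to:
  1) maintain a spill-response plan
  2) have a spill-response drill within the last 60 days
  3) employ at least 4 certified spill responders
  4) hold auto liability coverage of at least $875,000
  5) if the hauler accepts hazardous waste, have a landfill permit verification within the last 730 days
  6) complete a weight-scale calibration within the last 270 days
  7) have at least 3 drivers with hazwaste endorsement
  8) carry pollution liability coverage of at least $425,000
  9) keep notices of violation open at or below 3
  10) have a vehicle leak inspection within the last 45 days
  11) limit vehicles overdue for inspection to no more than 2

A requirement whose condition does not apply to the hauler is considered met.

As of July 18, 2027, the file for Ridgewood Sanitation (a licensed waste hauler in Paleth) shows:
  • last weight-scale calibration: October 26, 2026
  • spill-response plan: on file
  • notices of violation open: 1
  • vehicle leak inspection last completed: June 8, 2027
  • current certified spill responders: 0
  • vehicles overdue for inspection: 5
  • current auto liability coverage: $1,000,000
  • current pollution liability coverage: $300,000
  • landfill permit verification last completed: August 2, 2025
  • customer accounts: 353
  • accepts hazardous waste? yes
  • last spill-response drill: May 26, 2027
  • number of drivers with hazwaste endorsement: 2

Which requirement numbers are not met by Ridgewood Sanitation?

3, 7, 8, 11

1. spill-response plan present → met
2. spill-response drill 53 days ago vs limit 60 → met
3. certified spill responders 0 < 4 → not met
4. auto liability coverage $1,000,000 ≥ $875,000 → met
5. condition 'accepts hazardous waste' holds; landfill permit verification 715 days ago vs limit 730 → met
6. weight-scale calibration 265 days ago vs limit 270 → met
7. drivers with hazwaste endorsement 2 < 3 → not met
8. pollution liability coverage $300,000 < $425,000 → not met
9. notices of violation open 1 ≤ 3 → met
10. vehicle leak inspection 40 days ago vs limit 45 → met
11. vehicles overdue for inspection 5 > 2 → not met
Not met: 3, 7, 8, 11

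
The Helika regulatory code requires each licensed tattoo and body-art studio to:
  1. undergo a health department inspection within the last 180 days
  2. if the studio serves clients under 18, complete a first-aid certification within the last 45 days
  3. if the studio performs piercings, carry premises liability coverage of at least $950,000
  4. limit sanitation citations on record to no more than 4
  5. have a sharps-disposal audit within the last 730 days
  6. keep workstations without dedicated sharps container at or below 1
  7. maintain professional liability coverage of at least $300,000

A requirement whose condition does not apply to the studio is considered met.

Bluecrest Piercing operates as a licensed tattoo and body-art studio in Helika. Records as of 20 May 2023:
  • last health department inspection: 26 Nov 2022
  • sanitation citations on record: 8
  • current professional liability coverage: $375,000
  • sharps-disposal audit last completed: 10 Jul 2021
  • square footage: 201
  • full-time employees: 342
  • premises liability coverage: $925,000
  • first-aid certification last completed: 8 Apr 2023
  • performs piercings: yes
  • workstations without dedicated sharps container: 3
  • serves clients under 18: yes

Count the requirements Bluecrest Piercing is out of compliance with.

3

1. health department inspection 175 days ago vs limit 180 → met
2. condition 'serves clients under 18' holds; first-aid certification 42 days ago vs limit 45 → met
3. condition 'performs piercings' holds; premises liability coverage $925,000 < $950,000 → not met
4. sanitation citations on record 8 > 4 → not met
5. sharps-disposal audit 679 days ago vs limit 730 → met
6. workstations without dedicated sharps container 3 > 1 → not met
7. professional liability coverage $375,000 ≥ $300,000 → met
Not met: 3 of 7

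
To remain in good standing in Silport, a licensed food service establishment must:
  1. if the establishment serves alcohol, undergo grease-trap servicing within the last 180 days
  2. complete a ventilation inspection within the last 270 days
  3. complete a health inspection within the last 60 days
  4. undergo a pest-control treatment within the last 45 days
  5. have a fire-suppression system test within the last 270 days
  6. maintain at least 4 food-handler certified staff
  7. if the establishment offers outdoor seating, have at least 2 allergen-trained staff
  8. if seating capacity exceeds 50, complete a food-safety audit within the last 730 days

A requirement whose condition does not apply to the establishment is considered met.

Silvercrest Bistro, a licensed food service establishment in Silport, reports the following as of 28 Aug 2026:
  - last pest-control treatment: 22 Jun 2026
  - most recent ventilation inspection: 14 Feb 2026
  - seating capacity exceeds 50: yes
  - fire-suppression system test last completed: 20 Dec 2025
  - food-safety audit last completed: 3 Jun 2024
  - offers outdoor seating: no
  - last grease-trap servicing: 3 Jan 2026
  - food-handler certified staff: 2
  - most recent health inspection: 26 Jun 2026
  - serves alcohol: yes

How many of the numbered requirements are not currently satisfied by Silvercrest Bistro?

1. condition 'serves alcohol' holds; grease-trap servicing 237 days ago vs limit 180 → not met
2. ventilation inspection 195 days ago vs limit 270 → met
3. health inspection 63 days ago vs limit 60 → not met
4. pest-control treatment 67 days ago vs limit 45 → not met
5. fire-suppression system test 251 days ago vs limit 270 → met
6. food-handler certified staff 2 < 4 → not met
7. condition 'offers outdoor seating' does not hold → requirement n/a → met
8. condition 'seating capacity exceeds 50' holds; food-safety audit 816 days ago vs limit 730 → not met
Not met: 5 of 8

5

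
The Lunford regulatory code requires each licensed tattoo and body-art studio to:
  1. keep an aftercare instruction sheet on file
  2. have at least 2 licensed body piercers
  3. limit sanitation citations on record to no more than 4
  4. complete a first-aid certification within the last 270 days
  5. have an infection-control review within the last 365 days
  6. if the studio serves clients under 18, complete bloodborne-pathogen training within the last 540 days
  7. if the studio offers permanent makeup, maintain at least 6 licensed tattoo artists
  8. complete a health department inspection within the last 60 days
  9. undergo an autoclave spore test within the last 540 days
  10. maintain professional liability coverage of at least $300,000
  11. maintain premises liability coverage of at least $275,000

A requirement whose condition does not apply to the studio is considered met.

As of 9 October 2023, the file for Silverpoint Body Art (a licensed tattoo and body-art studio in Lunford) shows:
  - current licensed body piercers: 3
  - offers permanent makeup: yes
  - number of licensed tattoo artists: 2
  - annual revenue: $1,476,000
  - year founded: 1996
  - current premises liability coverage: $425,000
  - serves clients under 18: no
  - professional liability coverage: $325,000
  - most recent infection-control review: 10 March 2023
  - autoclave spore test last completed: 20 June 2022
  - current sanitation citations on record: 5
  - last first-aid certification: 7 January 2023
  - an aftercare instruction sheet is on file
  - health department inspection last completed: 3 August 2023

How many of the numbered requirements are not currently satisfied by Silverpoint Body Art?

4

1. aftercare instruction sheet present → met
2. licensed body piercers 3 ≥ 2 → met
3. sanitation citations on record 5 > 4 → not met
4. first-aid certification 275 days ago vs limit 270 → not met
5. infection-control review 213 days ago vs limit 365 → met
6. condition 'serves clients under 18' does not hold → requirement n/a → met
7. condition 'offers permanent makeup' holds; licensed tattoo artists 2 < 6 → not met
8. health department inspection 67 days ago vs limit 60 → not met
9. autoclave spore test 476 days ago vs limit 540 → met
10. professional liability coverage $325,000 ≥ $300,000 → met
11. premises liability coverage $425,000 ≥ $275,000 → met
Not met: 4 of 11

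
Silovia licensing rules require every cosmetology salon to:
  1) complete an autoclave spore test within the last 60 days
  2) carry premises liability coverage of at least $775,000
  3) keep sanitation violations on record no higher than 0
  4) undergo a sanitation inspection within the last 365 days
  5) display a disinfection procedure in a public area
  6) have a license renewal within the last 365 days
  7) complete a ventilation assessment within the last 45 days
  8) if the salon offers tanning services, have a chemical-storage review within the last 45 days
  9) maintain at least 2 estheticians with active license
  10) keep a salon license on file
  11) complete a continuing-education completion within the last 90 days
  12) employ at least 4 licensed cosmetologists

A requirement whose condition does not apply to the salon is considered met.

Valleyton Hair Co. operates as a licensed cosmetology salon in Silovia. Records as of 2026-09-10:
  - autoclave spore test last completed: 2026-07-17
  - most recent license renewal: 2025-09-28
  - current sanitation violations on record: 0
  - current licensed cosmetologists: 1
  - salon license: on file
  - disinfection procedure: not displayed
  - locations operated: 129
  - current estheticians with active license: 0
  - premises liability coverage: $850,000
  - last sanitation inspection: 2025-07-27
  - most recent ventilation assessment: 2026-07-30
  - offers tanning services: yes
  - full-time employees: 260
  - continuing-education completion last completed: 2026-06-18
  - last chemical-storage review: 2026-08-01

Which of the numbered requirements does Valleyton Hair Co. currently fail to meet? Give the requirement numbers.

4, 5, 9, 12

1. autoclave spore test 55 days ago vs limit 60 → met
2. premises liability coverage $850,000 ≥ $775,000 → met
3. sanitation violations on record 0 ≤ 0 → met
4. sanitation inspection 410 days ago vs limit 365 → not met
5. disinfection procedure absent → not met
6. license renewal 347 days ago vs limit 365 → met
7. ventilation assessment 42 days ago vs limit 45 → met
8. condition 'offers tanning services' holds; chemical-storage review 40 days ago vs limit 45 → met
9. estheticians with active license 0 < 2 → not met
10. salon license present → met
11. continuing-education completion 84 days ago vs limit 90 → met
12. licensed cosmetologists 1 < 4 → not met
Not met: 4, 5, 9, 12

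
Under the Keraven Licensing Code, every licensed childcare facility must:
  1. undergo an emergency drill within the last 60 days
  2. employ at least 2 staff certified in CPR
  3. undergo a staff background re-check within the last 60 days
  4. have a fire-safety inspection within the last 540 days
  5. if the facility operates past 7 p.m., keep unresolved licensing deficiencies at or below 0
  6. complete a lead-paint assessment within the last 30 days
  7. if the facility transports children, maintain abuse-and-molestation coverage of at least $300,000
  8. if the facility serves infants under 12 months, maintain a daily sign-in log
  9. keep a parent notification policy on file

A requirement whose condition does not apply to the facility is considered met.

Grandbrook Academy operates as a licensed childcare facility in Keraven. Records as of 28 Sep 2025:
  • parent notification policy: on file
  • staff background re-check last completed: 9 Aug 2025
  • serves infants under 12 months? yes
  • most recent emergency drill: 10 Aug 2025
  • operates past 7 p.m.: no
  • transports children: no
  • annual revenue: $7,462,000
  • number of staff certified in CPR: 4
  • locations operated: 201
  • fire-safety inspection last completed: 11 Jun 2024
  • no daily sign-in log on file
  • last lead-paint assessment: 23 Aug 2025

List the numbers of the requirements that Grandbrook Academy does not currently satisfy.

1. emergency drill 49 days ago vs limit 60 → met
2. staff certified in CPR 4 ≥ 2 → met
3. staff background re-check 50 days ago vs limit 60 → met
4. fire-safety inspection 474 days ago vs limit 540 → met
5. condition 'operates past 7 p.m.' does not hold → requirement n/a → met
6. lead-paint assessment 36 days ago vs limit 30 → not met
7. condition 'transports children' does not hold → requirement n/a → met
8. condition 'serves infants under 12 months' holds; daily sign-in log absent → not met
9. parent notification policy present → met
Not met: 6, 8

6, 8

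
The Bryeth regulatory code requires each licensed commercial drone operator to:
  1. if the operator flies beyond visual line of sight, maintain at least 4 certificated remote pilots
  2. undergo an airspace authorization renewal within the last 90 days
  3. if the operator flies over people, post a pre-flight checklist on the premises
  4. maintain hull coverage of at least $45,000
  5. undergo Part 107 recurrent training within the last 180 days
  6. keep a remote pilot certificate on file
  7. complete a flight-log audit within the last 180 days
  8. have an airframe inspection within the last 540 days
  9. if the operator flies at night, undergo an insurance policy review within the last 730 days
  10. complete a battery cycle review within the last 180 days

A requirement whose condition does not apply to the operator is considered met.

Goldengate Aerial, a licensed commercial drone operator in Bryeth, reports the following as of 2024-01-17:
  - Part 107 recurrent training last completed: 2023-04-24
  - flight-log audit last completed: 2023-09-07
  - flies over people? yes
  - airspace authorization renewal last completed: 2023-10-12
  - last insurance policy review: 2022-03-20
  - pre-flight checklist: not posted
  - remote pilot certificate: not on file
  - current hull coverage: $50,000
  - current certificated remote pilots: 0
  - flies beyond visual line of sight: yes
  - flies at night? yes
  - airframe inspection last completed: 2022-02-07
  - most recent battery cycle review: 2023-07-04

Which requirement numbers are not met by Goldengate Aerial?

1. condition 'flies beyond visual line of sight' holds; certificated remote pilots 0 < 4 → not met
2. airspace authorization renewal 97 days ago vs limit 90 → not met
3. condition 'flies over people' holds; pre-flight checklist absent → not met
4. hull coverage $50,000 ≥ $45,000 → met
5. Part 107 recurrent training 268 days ago vs limit 180 → not met
6. remote pilot certificate absent → not met
7. flight-log audit 132 days ago vs limit 180 → met
8. airframe inspection 709 days ago vs limit 540 → not met
9. condition 'flies at night' holds; insurance policy review 668 days ago vs limit 730 → met
10. battery cycle review 197 days ago vs limit 180 → not met
Not met: 1, 2, 3, 5, 6, 8, 10

1, 2, 3, 5, 6, 8, 10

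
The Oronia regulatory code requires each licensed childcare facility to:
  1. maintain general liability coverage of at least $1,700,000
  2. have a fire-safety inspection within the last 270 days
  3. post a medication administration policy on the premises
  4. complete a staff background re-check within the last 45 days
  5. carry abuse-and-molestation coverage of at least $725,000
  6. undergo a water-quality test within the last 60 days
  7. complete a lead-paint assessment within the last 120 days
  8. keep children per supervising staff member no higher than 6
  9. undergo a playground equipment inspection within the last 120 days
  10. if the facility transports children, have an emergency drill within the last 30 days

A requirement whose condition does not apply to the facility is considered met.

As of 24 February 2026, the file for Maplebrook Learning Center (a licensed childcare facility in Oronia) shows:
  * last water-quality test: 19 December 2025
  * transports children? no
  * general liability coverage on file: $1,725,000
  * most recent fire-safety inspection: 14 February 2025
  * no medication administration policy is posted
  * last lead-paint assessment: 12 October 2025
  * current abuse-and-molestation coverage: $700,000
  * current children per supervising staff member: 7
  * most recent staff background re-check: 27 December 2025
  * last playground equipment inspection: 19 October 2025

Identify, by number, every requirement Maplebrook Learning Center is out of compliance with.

2, 3, 4, 5, 6, 7, 8, 9

1. general liability coverage $1,725,000 ≥ $1,700,000 → met
2. fire-safety inspection 375 days ago vs limit 270 → not met
3. medication administration policy absent → not met
4. staff background re-check 59 days ago vs limit 45 → not met
5. abuse-and-molestation coverage $700,000 < $725,000 → not met
6. water-quality test 67 days ago vs limit 60 → not met
7. lead-paint assessment 135 days ago vs limit 120 → not met
8. children per supervising staff member 7 > 6 → not met
9. playground equipment inspection 128 days ago vs limit 120 → not met
10. condition 'transports children' does not hold → requirement n/a → met
Not met: 2, 3, 4, 5, 6, 7, 8, 9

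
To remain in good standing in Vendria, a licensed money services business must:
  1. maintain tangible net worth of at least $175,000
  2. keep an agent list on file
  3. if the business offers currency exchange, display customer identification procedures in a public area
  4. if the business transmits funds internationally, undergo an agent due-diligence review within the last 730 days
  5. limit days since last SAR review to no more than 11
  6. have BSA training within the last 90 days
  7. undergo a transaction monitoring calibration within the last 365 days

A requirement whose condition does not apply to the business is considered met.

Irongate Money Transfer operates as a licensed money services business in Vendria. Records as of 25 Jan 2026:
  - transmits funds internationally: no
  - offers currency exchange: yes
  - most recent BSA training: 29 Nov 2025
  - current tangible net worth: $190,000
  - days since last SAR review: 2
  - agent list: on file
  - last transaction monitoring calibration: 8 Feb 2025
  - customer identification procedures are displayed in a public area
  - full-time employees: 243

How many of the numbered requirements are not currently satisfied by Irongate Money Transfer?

0

1. tangible net worth $190,000 ≥ $175,000 → met
2. agent list present → met
3. condition 'offers currency exchange' holds; customer identification procedures present → met
4. condition 'transmits funds internationally' does not hold → requirement n/a → met
5. days since last SAR review 2 ≤ 11 → met
6. BSA training 57 days ago vs limit 90 → met
7. transaction monitoring calibration 351 days ago vs limit 365 → met
Not met: 0 of 7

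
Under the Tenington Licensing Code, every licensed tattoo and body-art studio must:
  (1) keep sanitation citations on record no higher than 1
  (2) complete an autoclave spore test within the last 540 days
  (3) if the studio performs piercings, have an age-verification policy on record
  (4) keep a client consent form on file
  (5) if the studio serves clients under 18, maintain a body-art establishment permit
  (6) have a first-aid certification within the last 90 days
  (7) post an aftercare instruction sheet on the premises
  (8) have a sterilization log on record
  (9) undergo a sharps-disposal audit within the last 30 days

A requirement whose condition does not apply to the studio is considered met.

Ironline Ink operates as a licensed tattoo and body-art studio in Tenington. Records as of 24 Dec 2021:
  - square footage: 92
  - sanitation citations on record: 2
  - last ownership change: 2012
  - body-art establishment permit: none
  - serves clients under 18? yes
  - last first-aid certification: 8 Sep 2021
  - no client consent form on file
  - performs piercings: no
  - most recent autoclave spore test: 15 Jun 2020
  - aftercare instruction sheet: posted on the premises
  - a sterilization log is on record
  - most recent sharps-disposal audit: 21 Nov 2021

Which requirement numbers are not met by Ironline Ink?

1. sanitation citations on record 2 > 1 → not met
2. autoclave spore test 557 days ago vs limit 540 → not met
3. condition 'performs piercings' does not hold → requirement n/a → met
4. client consent form absent → not met
5. condition 'serves clients under 18' holds; body-art establishment permit absent → not met
6. first-aid certification 107 days ago vs limit 90 → not met
7. aftercare instruction sheet present → met
8. sterilization log present → met
9. sharps-disposal audit 33 days ago vs limit 30 → not met
Not met: 1, 2, 4, 5, 6, 9

1, 2, 4, 5, 6, 9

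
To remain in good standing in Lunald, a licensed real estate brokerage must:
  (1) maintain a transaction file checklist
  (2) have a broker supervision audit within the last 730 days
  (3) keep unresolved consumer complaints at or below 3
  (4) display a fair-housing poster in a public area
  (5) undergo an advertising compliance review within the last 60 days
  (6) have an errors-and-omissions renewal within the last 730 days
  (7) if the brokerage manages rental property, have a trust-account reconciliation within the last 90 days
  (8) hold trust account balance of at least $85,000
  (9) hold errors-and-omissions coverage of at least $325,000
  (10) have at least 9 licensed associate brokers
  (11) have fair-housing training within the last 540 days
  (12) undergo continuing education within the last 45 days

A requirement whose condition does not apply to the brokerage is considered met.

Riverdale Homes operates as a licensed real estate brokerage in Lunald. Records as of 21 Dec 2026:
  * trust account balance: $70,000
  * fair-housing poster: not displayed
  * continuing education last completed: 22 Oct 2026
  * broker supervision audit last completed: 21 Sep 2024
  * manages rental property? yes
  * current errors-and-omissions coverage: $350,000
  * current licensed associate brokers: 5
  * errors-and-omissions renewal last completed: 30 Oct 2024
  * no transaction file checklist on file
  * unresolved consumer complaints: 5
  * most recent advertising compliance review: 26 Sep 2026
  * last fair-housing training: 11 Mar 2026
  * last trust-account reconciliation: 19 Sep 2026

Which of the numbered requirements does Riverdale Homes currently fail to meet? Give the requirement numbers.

1. transaction file checklist absent → not met
2. broker supervision audit 821 days ago vs limit 730 → not met
3. unresolved consumer complaints 5 > 3 → not met
4. fair-housing poster absent → not met
5. advertising compliance review 86 days ago vs limit 60 → not met
6. errors-and-omissions renewal 782 days ago vs limit 730 → not met
7. condition 'manages rental property' holds; trust-account reconciliation 93 days ago vs limit 90 → not met
8. trust account balance $70,000 < $85,000 → not met
9. errors-and-omissions coverage $350,000 ≥ $325,000 → met
10. licensed associate brokers 5 < 9 → not met
11. fair-housing training 285 days ago vs limit 540 → met
12. continuing education 60 days ago vs limit 45 → not met
Not met: 1, 2, 3, 4, 5, 6, 7, 8, 10, 12

1, 2, 3, 4, 5, 6, 7, 8, 10, 12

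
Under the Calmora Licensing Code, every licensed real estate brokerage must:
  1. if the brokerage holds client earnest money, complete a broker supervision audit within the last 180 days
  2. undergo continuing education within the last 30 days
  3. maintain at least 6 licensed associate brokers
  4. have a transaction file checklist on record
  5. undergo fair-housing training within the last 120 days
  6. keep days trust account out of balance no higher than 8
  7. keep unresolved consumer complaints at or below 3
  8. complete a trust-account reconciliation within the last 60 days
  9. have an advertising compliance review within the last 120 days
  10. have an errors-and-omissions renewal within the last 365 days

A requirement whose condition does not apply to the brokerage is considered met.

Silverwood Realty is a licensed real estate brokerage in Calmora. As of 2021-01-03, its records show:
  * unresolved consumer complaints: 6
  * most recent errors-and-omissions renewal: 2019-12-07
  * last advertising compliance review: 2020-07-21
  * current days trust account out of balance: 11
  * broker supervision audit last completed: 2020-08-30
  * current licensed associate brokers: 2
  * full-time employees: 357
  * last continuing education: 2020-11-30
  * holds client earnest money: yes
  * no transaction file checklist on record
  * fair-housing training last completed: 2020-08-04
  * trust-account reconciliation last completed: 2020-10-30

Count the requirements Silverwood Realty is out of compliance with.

9

1. condition 'holds client earnest money' holds; broker supervision audit 126 days ago vs limit 180 → met
2. continuing education 34 days ago vs limit 30 → not met
3. licensed associate brokers 2 < 6 → not met
4. transaction file checklist absent → not met
5. fair-housing training 152 days ago vs limit 120 → not met
6. days trust account out of balance 11 > 8 → not met
7. unresolved consumer complaints 6 > 3 → not met
8. trust-account reconciliation 65 days ago vs limit 60 → not met
9. advertising compliance review 166 days ago vs limit 120 → not met
10. errors-and-omissions renewal 393 days ago vs limit 365 → not met
Not met: 9 of 10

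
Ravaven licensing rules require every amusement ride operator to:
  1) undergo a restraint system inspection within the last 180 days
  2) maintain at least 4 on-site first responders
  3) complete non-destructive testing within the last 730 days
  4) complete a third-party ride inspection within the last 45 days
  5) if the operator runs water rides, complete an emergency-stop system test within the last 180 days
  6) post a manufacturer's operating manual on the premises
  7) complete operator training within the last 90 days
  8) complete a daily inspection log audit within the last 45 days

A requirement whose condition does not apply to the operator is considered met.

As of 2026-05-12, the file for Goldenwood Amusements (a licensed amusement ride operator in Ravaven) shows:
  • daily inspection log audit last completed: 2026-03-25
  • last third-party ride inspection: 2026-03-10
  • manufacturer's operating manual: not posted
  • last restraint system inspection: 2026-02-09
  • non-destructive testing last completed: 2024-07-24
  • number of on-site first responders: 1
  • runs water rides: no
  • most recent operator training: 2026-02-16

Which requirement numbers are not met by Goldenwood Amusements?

2, 4, 6, 8

1. restraint system inspection 92 days ago vs limit 180 → met
2. on-site first responders 1 < 4 → not met
3. non-destructive testing 657 days ago vs limit 730 → met
4. third-party ride inspection 63 days ago vs limit 45 → not met
5. condition 'runs water rides' does not hold → requirement n/a → met
6. manufacturer's operating manual absent → not met
7. operator training 85 days ago vs limit 90 → met
8. daily inspection log audit 48 days ago vs limit 45 → not met
Not met: 2, 4, 6, 8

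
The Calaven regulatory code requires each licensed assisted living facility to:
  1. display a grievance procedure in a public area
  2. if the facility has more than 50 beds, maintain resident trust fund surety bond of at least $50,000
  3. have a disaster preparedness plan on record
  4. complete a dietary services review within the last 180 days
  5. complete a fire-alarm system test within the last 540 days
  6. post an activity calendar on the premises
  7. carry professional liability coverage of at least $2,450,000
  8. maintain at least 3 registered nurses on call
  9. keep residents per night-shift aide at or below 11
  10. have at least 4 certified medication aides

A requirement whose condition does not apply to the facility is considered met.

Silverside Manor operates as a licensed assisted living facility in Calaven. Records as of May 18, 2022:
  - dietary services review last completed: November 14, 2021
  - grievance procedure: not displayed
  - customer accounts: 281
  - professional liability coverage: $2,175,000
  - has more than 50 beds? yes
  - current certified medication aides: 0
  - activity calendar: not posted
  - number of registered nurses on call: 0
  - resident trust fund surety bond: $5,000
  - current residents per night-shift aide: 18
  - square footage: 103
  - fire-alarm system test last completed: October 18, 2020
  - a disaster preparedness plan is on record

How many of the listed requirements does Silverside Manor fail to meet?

1. grievance procedure absent → not met
2. condition 'has more than 50 beds' holds; resident trust fund surety bond $5,000 < $50,000 → not met
3. disaster preparedness plan present → met
4. dietary services review 185 days ago vs limit 180 → not met
5. fire-alarm system test 577 days ago vs limit 540 → not met
6. activity calendar absent → not met
7. professional liability coverage $2,175,000 < $2,450,000 → not met
8. registered nurses on call 0 < 3 → not met
9. residents per night-shift aide 18 > 11 → not met
10. certified medication aides 0 < 4 → not met
Not met: 9 of 10

9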